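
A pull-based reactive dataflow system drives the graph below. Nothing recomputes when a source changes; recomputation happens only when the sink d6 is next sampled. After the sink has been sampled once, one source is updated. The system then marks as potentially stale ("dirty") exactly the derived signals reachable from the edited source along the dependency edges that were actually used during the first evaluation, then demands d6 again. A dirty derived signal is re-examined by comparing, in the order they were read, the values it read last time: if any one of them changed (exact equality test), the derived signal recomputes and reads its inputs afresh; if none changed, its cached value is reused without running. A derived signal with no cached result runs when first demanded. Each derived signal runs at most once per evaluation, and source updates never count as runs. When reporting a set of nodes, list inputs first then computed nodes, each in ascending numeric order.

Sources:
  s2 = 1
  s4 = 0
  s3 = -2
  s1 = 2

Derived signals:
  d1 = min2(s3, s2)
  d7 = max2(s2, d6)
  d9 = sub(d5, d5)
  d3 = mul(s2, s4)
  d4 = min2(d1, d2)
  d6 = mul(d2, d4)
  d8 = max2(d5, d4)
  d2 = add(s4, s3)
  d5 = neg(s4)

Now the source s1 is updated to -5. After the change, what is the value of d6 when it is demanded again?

First evaluation (everything demanded from the output):
  d1 = min2(-2, 1) = -2
  d2 = add(0, -2) = -2
  d4 = min2(-2, -2) = -2
  d6 = mul(-2, -2) = 4

Propagation after the edit:
  s1 feeds no computation that the output demands — nothing is marked dirty and nothing runs.

Key observation: s1 is never demanded by the output, so the edit triggers no recomputation at all.

New value of d6: 4.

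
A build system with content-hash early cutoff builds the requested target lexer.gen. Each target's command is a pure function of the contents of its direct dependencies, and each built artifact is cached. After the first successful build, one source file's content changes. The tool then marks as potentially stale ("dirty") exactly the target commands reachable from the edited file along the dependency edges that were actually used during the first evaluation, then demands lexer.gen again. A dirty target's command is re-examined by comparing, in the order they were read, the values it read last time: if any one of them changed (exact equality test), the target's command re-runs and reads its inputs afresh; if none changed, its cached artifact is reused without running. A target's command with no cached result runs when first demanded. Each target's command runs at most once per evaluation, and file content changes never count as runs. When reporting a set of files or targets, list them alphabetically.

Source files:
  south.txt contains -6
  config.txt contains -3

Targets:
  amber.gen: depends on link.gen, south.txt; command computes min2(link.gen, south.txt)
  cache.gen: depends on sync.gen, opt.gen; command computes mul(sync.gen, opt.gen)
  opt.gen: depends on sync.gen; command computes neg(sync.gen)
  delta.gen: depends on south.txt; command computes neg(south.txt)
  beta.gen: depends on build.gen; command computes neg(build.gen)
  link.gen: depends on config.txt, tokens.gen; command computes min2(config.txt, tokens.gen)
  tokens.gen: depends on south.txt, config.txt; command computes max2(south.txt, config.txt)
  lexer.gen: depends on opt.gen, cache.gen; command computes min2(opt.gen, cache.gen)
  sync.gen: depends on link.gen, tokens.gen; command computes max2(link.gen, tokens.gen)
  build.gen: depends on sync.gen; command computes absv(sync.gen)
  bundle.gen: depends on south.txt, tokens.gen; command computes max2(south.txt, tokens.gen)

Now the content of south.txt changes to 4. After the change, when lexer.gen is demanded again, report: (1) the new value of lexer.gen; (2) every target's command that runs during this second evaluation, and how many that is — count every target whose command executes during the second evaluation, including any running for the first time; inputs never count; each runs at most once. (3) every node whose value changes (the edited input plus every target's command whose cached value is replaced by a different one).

New value of lexer.gen: -16.
Target commands that run: cache.gen, lexer.gen, link.gen, opt.gen, sync.gen, tokens.gen — 6 in total.
Values that change: cache.gen, lexer.gen, opt.gen, south.txt, sync.gen, tokens.gen.

First evaluation (everything demanded from the output):
  tokens.gen = max2(-6, -3) = -3
  link.gen = min2(-3, -3) = -3
  sync.gen = max2(-3, -3) = -3
  opt.gen = neg(-3) = 3
  cache.gen = mul(-3, 3) = -9
  lexer.gen = min2(3, -9) = -9

Propagation after the edit:
  tokens.gen: runs — south.txt -6->4; result 4.
  link.gen: runs — tokens.gen -3->4; result -3 (same value as before).
  sync.gen: runs — tokens.gen -3->4; result 4.
  opt.gen: runs — sync.gen -3->4; result -4.
  cache.gen: runs — sync.gen -3->4; opt.gen 3->-4; result -16.
  lexer.gen: runs — opt.gen 3->-4; cache.gen -9->-16; result -16.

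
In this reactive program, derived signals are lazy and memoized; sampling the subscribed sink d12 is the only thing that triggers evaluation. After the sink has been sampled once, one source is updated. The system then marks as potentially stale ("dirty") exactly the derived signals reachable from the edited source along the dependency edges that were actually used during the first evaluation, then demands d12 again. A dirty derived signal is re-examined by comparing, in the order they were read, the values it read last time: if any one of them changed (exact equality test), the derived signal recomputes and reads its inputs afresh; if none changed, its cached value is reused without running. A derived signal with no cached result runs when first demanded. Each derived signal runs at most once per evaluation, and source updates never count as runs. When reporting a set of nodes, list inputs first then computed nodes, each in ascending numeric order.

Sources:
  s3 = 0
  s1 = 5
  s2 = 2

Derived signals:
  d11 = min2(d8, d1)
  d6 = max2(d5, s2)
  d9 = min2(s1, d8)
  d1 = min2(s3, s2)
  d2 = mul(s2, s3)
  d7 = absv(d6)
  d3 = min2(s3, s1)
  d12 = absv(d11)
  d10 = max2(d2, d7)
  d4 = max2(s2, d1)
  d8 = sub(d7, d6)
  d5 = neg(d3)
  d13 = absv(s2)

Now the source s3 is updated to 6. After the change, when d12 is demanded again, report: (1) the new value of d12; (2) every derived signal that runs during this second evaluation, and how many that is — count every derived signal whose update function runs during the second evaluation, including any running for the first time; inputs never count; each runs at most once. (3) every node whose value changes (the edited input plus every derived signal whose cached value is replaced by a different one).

Demanding d12 again yields 0.
5 derived signals run: d1, d3, d5, d6, d11.
The nodes whose values change: s3, d1, d3, d5.
Note where the cutoff bites: d7 is checked, finds nothing changed, and keeps its cache.

First demand of the output computes:
  d1 = min2(0, 2) = 0
  d3 = min2(0, 5) = 0
  d5 = neg(0) = 0
  d6 = max2(0, 2) = 2
  d7 = absv(2) = 2
  d8 = sub(2, 2) = 0
  d11 = min2(0, 0) = 0
  d12 = absv(0) = 0

After the edit, cleaning proceeds:
  d1: a read changed (s3 0->6) — executes, giving 2.
  d3: a read changed (s3 0->6) — executes, giving 5.
  d5: a read changed (d3 0->5) — executes, giving -5.
  d6: a read changed (d5 0->-5) — executes, giving 2 — identical to its old value.
  d7: dirty, but its reads are unchanged (d6 unchanged); cached 2 stands.
  d8: dirty, but its reads are unchanged (d7 unchanged, d6 unchanged); cached 0 stands.
  d11: a read changed (d1 0->2) — executes, giving 0 — identical to its old value.
  d12: dirty, but its reads are unchanged (d11 unchanged); cached 0 stands.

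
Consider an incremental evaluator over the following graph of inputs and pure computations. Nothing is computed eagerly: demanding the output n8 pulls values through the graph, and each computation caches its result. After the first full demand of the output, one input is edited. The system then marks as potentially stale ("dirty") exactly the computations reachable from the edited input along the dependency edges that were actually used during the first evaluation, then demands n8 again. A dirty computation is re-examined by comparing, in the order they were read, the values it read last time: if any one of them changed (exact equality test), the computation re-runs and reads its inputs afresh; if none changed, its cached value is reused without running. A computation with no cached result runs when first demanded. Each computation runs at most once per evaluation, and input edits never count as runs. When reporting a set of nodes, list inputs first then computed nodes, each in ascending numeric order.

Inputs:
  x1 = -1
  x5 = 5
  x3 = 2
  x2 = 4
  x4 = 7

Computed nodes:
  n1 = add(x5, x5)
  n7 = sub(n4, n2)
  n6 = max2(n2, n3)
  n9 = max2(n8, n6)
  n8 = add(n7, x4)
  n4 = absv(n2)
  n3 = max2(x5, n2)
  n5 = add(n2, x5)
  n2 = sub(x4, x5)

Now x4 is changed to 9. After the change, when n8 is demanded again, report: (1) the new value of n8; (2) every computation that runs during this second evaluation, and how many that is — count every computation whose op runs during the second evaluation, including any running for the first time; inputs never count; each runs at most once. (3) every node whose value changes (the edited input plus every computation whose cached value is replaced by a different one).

n8 now evaluates to 9.
Run set: n2, n4, n7, n8 (4 run).
Changed values: x4, n2, n4, n8.

Initial pass — values computed on the first demand:
  n2 = sub(7, 5) = 2
  n4 = absv(2) = 2
  n7 = sub(2, 2) = 0
  n8 = add(0, 7) = 7

Second demand — change propagation:
  n2: re-runs because x4 7->9; new result 4.
  n4: re-runs because n2 2->4; new result 4.
  n7: re-runs because n4 2->4; n2 2->4; new result 0 (unchanged).
  n8: re-runs because x4 7->9; new result 9.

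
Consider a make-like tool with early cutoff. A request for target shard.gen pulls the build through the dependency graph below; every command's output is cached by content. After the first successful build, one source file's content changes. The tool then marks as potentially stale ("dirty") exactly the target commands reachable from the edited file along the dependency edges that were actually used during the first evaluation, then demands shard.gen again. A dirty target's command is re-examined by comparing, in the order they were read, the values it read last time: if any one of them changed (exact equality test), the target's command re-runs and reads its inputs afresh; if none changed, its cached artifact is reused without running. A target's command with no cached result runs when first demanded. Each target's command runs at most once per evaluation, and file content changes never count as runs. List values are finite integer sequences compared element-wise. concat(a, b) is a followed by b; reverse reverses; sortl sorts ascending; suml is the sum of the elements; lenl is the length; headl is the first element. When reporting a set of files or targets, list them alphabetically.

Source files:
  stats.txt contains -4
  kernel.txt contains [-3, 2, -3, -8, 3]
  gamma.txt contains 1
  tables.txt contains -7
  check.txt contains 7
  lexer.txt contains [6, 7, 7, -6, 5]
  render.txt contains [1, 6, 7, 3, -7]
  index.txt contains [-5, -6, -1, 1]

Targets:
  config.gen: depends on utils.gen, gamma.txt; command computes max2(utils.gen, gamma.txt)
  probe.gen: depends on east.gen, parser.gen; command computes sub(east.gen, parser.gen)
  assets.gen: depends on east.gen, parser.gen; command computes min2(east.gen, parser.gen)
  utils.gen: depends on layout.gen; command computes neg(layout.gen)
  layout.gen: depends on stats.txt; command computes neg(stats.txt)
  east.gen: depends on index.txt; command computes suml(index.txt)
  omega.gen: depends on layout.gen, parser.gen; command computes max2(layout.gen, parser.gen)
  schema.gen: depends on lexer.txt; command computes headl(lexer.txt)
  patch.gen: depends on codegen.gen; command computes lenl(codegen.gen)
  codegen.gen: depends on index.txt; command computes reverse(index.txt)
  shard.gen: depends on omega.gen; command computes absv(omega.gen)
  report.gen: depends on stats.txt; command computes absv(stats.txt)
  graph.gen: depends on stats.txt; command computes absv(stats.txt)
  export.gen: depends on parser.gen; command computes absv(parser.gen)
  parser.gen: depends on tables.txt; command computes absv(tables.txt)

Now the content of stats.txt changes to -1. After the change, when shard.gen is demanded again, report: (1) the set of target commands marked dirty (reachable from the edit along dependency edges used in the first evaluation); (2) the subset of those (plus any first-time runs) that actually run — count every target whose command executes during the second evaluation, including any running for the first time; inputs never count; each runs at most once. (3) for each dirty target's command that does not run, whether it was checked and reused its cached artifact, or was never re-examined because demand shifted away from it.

The edit dirties: layout.gen, omega.gen, shard.gen.
2 target commands run: layout.gen, omega.gen.
Cache hits after checking: shard.gen.
Note the absorption at omega.gen: it re-runs yet its value is the same, leaving the output's value untouched.

First demand of the output computes:
  layout.gen = neg(-4) = 4
  parser.gen = absv(-7) = 7
  omega.gen = max2(4, 7) = 7
  shard.gen = absv(7) = 7

After the edit, cleaning proceeds:
  layout.gen: a read changed (stats.txt -4->-1) — executes, giving 1.
  omega.gen: a read changed (layout.gen 4->1) — executes, giving 7 — identical to its old value.
  shard.gen: dirty, but its reads are unchanged (omega.gen unchanged); cached 7 stands.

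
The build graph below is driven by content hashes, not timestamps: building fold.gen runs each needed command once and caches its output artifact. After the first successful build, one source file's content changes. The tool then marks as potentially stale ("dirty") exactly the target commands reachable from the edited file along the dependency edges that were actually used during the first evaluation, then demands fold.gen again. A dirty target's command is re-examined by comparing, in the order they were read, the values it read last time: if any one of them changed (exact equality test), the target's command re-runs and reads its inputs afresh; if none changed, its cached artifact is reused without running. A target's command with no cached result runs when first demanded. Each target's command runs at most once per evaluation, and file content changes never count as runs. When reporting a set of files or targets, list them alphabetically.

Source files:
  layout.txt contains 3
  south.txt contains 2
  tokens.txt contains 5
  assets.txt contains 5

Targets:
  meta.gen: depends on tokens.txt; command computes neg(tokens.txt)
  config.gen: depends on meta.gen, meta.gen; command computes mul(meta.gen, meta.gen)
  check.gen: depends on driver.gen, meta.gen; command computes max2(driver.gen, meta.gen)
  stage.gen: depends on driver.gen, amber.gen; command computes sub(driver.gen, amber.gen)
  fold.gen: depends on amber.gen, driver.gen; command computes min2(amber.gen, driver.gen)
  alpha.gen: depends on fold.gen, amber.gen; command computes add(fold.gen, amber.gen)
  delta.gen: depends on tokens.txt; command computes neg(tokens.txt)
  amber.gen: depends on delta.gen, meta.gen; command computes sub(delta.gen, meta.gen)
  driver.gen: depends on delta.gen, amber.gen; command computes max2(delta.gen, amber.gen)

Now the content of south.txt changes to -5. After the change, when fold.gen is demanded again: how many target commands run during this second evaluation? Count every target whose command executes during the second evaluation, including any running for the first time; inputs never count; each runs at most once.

Initial pass — values computed on the first demand:
  delta.gen = neg(5) = -5
  meta.gen = neg(5) = -5
  amber.gen = sub(-5, -5) = 0
  driver.gen = max2(-5, 0) = 0
  fold.gen = min2(0, 0) = 0

Second demand — change propagation:
  no demanded computation ever read south.txt, so the edit dirties nothing and nothing runs.

The important point: nothing the output needs ever reads south.txt, so the edit is invisible to it.

Run set: none (0 run).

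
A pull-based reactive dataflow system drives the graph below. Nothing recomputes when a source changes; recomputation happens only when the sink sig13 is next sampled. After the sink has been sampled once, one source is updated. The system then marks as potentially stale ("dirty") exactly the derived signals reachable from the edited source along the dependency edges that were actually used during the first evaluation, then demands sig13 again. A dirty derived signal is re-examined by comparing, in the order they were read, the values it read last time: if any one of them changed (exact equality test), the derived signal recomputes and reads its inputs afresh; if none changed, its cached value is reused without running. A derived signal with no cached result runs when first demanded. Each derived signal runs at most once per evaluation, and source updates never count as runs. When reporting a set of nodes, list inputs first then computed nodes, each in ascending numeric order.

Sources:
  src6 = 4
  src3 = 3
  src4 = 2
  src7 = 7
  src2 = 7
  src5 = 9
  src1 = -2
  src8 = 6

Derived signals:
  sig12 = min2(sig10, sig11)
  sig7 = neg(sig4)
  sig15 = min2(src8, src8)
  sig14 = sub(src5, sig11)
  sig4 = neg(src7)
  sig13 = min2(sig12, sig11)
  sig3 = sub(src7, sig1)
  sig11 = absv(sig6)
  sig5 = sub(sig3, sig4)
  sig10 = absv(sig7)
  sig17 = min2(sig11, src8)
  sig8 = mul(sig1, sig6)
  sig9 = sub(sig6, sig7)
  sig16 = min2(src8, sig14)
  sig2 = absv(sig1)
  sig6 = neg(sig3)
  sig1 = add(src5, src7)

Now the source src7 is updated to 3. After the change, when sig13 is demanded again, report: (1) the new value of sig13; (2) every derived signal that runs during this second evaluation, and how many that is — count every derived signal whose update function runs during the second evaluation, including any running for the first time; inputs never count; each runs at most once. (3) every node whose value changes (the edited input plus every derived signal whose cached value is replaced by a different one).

New value of sig13: 3.
Derived signals that run: sig1, sig3, sig4, sig7, sig10, sig12, sig13 — 7 in total.
Values that change: src7, sig1, sig4, sig7, sig10, sig12, sig13.
Key observation: the cutoff stops propagation at sig6 — its inputs' values are unchanged, so it reuses its cache.

First evaluation (everything demanded from the output):
  sig1 = add(9, 7) = 16
  sig3 = sub(7, 16) = -9
  sig4 = neg(7) = -7
  sig6 = neg(-9) = 9
  sig7 = neg(-7) = 7
  sig10 = absv(7) = 7
  sig11 = absv(9) = 9
  sig12 = min2(7, 9) = 7
  sig13 = min2(7, 9) = 7

Propagation after the edit:
  sig1: runs — src7 7->3; result 12.
  sig3: runs — src7 7->3; sig1 16->12; result -9 (same value as before).
  sig4: runs — src7 7->3; result -3.
  sig6: checked — values it read are unchanged (sig3 unchanged); reused cached 9 without running.
  sig7: runs — sig4 -7->-3; result 3.
  sig10: runs — sig7 7->3; result 3.
  sig11: checked — values it read are unchanged (sig6 unchanged); reused cached 9 without running.
  sig12: runs — sig10 7->3; result 3.
  sig13: runs — sig12 7->3; result 3.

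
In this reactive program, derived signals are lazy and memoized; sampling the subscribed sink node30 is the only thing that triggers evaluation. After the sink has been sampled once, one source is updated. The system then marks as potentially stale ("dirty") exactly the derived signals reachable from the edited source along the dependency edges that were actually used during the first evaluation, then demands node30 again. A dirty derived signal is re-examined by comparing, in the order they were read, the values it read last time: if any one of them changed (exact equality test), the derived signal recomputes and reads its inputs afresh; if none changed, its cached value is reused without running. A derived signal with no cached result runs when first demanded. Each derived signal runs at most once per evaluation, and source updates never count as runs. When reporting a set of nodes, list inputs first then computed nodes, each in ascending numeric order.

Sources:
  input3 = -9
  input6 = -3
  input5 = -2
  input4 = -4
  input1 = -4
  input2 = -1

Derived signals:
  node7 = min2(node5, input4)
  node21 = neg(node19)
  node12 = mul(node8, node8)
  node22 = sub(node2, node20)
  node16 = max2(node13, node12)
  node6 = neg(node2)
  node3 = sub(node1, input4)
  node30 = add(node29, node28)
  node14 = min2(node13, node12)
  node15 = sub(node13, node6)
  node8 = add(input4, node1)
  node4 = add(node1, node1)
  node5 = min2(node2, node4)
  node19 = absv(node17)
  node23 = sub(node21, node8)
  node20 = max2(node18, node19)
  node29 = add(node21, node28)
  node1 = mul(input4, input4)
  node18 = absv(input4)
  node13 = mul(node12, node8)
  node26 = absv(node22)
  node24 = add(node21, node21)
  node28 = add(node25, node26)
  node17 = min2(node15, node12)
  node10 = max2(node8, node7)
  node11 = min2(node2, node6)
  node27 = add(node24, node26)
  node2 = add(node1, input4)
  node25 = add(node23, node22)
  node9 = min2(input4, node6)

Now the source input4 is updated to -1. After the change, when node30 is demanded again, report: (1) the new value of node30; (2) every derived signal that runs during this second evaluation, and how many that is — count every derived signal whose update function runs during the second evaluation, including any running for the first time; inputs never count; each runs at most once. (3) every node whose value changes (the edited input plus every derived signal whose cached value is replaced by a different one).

First demand of the output computes:
  node1 = mul(-4, -4) = 16
  node2 = add(16, -4) = 12
  node6 = neg(12) = -12
  node8 = add(-4, 16) = 12
  node12 = mul(12, 12) = 144
  node13 = mul(144, 12) = 1728
  node15 = sub(1728, -12) = 1740
  node17 = min2(1740, 144) = 144
  node18 = absv(-4) = 4
  node19 = absv(144) = 144
  node20 = max2(4, 144) = 144
  node21 = neg(144) = -144
  node22 = sub(12, 144) = -132
  node23 = sub(-144, 12) = -156
  node25 = add(-156, -132) = -288
  node26 = absv(-132) = 132
  node28 = add(-288, 132) = -156
  node29 = add(-144, -156) = -300
  node30 = add(-300, -156) = -456

After the edit, cleaning proceeds:
  node1: a read changed (input4 -4->-1; input4 -4->-1) — executes, giving 1.
  node2: a read changed (node1 16->1; input4 -4->-1) — executes, giving 0.
  node6: a read changed (node2 12->0) — executes, giving 0.
  node8: a read changed (input4 -4->-1; node1 16->1) — executes, giving 0.
  node12: a read changed (node8 12->0; node8 12->0) — executes, giving 0.
  node13: a read changed (node12 144->0; node8 12->0) — executes, giving 0.
  node15: a read changed (node13 1728->0; node6 -12->0) — executes, giving 0.
  node17: a read changed (node15 1740->0; node12 144->0) — executes, giving 0.
  node18: a read changed (input4 -4->-1) — executes, giving 1.
  node19: a read changed (node17 144->0) — executes, giving 0.
  node20: a read changed (node18 4->1; node19 144->0) — executes, giving 1.
  node21: a read changed (node19 144->0) — executes, giving 0.
  node22: a read changed (node2 12->0; node20 144->1) — executes, giving -1.
  node23: a read changed (node21 -144->0; node8 12->0) — executes, giving 0.
  node25: a read changed (node23 -156->0; node22 -132->-1) — executes, giving -1.
  node26: a read changed (node22 -132->-1) — executes, giving 1.
  node28: a read changed (node25 -288->-1; node26 132->1) — executes, giving 0.
  node29: a read changed (node21 -144->0; node28 -156->0) — executes, giving 0.
  node30: a read changed (node29 -300->0; node28 -156->0) — executes, giving 0.

Demanding node30 again yields 0.
19 derived signals run: node1, node2, node6, node8, node12, node13, node15, node17, node18, node19, node20, node21, node22, node23, node25, node26, node28, node29, node30.
The nodes whose values change: input4, node1, node2, node6, node8, node12, node13, node15, node17, node18, node19, node20, node21, node22, node23, node25, node26, node28, node29, node30.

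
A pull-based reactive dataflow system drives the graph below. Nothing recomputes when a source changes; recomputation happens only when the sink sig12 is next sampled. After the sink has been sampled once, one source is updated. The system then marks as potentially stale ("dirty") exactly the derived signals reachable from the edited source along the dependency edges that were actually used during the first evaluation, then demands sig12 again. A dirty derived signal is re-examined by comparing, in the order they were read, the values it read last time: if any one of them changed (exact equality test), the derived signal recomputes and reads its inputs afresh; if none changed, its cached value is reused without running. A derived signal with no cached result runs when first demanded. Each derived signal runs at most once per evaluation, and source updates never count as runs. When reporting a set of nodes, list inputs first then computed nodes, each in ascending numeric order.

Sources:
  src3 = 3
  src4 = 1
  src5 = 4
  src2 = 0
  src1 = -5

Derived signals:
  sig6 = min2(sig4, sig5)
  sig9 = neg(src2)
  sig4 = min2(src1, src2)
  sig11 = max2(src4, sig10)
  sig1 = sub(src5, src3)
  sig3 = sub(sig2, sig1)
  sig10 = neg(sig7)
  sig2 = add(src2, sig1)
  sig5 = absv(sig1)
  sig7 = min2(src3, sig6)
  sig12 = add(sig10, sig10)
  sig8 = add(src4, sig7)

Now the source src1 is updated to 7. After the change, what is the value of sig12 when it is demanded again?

First evaluation (everything demanded from the output):
  sig1 = sub(4, 3) = 1
  sig4 = min2(-5, 0) = -5
  sig5 = absv(1) = 1
  sig6 = min2(-5, 1) = -5
  sig7 = min2(3, -5) = -5
  sig10 = neg(-5) = 5
  sig12 = add(5, 5) = 10

Propagation after the edit:
  sig4: runs — src1 -5->7; result 0.
  sig6: runs — sig4 -5->0; result 0.
  sig7: runs — sig6 -5->0; result 0.
  sig10: runs — sig7 -5->0; result 0.
  sig12: runs — sig10 5->0; sig10 5->0; result 0.

New value of sig12: 0.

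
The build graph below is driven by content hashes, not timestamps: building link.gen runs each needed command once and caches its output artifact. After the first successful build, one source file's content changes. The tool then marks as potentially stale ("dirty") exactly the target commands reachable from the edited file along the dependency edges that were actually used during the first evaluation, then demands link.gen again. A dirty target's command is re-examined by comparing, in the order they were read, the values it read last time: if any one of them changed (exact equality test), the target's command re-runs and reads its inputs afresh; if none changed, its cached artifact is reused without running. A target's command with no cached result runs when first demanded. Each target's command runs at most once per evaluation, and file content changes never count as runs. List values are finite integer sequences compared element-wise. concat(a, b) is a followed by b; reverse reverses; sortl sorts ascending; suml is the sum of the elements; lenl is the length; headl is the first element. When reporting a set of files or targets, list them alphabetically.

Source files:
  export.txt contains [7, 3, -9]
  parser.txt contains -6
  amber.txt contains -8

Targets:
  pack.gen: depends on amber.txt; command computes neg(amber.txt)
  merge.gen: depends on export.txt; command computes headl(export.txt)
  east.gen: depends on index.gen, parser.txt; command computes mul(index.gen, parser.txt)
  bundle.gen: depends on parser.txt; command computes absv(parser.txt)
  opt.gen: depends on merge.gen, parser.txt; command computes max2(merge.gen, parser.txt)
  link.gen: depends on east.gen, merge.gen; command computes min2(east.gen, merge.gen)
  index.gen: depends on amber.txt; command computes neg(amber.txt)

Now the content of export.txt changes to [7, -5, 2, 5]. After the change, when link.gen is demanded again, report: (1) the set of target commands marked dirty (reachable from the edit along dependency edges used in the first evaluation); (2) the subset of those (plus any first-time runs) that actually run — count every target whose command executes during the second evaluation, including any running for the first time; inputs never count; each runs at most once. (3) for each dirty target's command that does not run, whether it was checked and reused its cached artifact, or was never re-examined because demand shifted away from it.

Initial pass — values computed on the first demand:
  index.gen = neg(-8) = 8
  east.gen = mul(8, -6) = -48
  merge.gen = headl([7, 3, -9]) = 7
  link.gen = min2(-48, 7) = -48

Second demand — change propagation:
  merge.gen: re-runs because export.txt [7, 3, -9]->[7, -5, 2, 5]; new result 7 (unchanged).
  link.gen: re-examined; everything it read last time is the same (east.gen unchanged, merge.gen unchanged) — cache -48 kept, no run.

The important point: merge.gen recomputes to an identical value, and the output ends up unchanged.

Dirty set: link.gen, merge.gen.
Run set: merge.gen (1 run).
Re-examined without running (cache reused): link.gen.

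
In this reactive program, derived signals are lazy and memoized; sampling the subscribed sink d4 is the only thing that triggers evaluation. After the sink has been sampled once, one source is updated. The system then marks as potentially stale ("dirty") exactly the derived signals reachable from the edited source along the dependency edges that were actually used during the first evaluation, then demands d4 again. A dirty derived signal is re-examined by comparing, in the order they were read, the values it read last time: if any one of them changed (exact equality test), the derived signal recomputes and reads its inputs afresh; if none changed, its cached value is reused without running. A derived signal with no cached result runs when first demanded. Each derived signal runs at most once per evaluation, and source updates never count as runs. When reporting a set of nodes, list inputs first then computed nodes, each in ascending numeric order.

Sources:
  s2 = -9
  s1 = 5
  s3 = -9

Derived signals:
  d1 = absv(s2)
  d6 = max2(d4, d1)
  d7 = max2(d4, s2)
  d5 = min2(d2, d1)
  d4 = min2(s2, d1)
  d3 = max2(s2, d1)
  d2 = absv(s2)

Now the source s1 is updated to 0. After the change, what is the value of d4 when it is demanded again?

First demand of the output computes:
  d1 = absv(-9) = 9
  d4 = min2(-9, 9) = -9

After the edit, cleaning proceeds:
  no node depends on s1 at all; the second demand re-runs nothing.

Note the shortcut — nothing in the graph depends on s1 at all, so no recomputation happens.

Demanding d4 again yields -9.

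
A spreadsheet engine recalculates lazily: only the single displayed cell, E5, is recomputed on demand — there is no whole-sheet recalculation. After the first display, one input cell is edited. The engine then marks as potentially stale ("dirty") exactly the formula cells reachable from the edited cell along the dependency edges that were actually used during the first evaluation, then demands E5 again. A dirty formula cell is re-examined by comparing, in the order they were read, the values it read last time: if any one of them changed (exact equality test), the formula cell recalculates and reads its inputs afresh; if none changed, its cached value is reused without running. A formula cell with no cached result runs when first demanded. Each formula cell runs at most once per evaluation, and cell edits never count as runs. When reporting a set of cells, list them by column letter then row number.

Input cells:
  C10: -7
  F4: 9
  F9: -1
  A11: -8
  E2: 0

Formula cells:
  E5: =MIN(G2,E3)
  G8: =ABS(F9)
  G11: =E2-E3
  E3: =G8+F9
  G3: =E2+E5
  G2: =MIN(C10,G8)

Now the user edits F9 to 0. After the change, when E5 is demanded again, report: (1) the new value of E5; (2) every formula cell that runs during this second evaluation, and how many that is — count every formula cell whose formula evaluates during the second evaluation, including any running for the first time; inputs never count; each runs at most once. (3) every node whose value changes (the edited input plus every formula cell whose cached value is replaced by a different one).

First evaluation (everything demanded from the output):
  G8 = ABS(-1) = 1
  E3 = 1 + -1 = 0
  G2 = MIN(-7, 1) = -7
  E5 = MIN(-7, 0) = -7

Propagation after the edit:
  G8: runs — F9 -1->0; result 0.
  E3: runs — G8 1->0; F9 -1->0; result 0 (same value as before).
  G2: runs — G8 1->0; result -7 (same value as before).
  E5: checked — values it read are unchanged (G2 unchanged, E3 unchanged); reused cached -7 without running.

Key observation: the cutoff stops propagation at E5 — its inputs' values are unchanged, so it reuses its cache.

New value of E5: -7.
Formula cells that run: E3, G2, G8 — 3 in total.
Values that change: F9, G8.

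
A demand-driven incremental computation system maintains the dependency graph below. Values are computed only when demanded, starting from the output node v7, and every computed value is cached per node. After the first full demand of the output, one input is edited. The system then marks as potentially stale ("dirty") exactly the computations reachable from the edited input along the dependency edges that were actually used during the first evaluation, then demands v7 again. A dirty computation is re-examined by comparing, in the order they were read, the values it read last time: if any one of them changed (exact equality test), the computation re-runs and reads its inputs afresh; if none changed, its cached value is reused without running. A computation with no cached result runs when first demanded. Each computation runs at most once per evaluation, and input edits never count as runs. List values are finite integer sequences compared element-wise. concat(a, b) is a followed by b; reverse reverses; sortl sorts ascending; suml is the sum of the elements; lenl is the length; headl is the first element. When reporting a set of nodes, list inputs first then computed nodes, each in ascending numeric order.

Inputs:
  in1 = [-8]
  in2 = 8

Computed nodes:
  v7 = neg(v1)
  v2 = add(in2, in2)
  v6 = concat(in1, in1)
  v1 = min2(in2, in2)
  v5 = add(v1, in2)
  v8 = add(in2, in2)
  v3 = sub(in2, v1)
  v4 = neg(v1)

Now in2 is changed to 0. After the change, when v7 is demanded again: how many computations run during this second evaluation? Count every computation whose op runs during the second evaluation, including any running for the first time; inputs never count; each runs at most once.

Computations that run: v1, v7 — 2 in total.

First evaluation (everything demanded from the output):
  v1 = min2(8, 8) = 8
  v7 = neg(8) = -8

Propagation after the edit:
  v1: runs — in2 8->0; in2 8->0; result 0.
  v7: runs — v1 8->0; result 0.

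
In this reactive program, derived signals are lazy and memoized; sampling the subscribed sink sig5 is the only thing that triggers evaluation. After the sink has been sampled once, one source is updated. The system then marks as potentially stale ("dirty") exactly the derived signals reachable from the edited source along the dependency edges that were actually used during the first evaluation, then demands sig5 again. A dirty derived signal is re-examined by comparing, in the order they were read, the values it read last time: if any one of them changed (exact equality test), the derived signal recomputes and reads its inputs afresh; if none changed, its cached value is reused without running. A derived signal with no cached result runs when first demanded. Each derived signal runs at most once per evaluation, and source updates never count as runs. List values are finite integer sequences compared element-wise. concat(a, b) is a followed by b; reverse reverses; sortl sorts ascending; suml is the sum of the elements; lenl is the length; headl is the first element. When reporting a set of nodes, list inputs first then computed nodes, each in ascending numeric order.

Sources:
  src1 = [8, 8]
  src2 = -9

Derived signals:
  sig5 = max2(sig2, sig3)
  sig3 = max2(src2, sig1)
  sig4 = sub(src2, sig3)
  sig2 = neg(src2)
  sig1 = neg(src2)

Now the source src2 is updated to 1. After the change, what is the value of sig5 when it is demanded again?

First demand of the output computes:
  sig1 = neg(-9) = 9
  sig2 = neg(-9) = 9
  sig3 = max2(-9, 9) = 9
  sig5 = max2(9, 9) = 9

After the edit, cleaning proceeds:
  sig1: a read changed (src2 -9->1) — executes, giving -1.
  sig2: a read changed (src2 -9->1) — executes, giving -1.
  sig3: a read changed (src2 -9->1; sig1 9->-1) — executes, giving 1.
  sig5: a read changed (sig2 9->-1; sig3 9->1) — executes, giving 1.

Demanding sig5 again yields 1.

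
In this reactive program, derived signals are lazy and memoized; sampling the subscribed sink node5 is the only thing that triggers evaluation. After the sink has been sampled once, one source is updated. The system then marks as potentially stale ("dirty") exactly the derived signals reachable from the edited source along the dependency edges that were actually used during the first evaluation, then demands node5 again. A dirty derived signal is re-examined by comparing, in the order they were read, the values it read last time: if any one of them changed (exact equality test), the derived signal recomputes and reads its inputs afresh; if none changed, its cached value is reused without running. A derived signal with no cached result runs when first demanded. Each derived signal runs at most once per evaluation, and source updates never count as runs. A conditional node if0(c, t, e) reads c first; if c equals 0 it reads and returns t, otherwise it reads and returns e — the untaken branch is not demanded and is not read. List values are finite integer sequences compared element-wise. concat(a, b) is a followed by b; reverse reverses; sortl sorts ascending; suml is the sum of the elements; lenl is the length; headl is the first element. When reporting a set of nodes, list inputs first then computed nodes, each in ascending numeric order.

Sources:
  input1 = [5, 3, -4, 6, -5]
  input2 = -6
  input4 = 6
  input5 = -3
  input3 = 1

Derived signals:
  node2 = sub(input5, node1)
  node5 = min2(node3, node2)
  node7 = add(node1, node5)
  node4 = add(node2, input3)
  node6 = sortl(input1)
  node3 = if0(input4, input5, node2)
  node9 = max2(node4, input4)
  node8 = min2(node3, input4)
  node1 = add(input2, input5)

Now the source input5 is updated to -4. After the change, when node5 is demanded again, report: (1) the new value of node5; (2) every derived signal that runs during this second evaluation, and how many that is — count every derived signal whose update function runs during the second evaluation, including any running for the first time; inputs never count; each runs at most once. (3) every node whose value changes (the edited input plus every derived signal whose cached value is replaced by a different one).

Demanding node5 again yields 6.
2 derived signals run: node1, node2.
The nodes whose values change: input5, node1.
Note the absorption at node2: it re-runs yet its value is the same, leaving the output's value untouched.

First demand of the output computes:
  node1 = add(-6, -3) = -9
  node2 = sub(-3, -9) = 6
  node3 = if0(input4=6 -> else branch node2) = 6
  node5 = min2(6, 6) = 6

After the edit, cleaning proceeds:
  node1: a read changed (input5 -3->-4) — executes, giving -10.
  node2: a read changed (input5 -3->-4; node1 -9->-10) — executes, giving 6 — identical to its old value.
  node3: dirty, but its reads are unchanged (input4 unchanged, node2 unchanged); cached 6 stands.
  node5: dirty, but its reads are unchanged (node3 unchanged, node2 unchanged); cached 6 stands.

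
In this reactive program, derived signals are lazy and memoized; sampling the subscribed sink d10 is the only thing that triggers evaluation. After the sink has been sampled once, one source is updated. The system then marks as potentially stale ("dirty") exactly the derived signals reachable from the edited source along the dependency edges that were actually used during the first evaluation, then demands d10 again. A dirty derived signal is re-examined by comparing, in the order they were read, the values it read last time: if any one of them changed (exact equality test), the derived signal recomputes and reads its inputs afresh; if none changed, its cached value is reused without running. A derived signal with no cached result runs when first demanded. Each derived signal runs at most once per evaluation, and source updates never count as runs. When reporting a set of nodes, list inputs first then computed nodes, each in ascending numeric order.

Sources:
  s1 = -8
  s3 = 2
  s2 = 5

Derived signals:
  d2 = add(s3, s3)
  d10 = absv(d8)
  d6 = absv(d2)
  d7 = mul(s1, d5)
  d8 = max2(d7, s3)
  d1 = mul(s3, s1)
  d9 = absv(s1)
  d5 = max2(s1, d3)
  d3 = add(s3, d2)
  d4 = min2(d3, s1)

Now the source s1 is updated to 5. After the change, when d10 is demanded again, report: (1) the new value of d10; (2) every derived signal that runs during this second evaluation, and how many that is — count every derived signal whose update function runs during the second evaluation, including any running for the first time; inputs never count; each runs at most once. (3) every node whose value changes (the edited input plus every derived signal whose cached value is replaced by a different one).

Demanding d10 again yields 30.
4 derived signals run: d5, d7, d8, d10.
The nodes whose values change: s1, d7, d8, d10.

First demand of the output computes:
  d2 = add(2, 2) = 4
  d3 = add(2, 4) = 6
  d5 = max2(-8, 6) = 6
  d7 = mul(-8, 6) = -48
  d8 = max2(-48, 2) = 2
  d10 = absv(2) = 2

After the edit, cleaning proceeds:
  d5: a read changed (s1 -8->5) — executes, giving 6 — identical to its old value.
  d7: a read changed (s1 -8->5) — executes, giving 30.
  d8: a read changed (d7 -48->30) — executes, giving 30.
  d10: a read changed (d8 2->30) — executes, giving 30.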